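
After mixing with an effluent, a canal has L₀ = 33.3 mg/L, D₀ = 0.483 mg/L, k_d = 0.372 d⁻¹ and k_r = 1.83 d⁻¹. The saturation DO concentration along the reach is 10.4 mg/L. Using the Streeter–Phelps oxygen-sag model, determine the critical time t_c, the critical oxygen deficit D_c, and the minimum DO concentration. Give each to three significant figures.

t_c ≈ 1.05 d; D_c ≈ 4.58 mg/L; min DO ≈ 5.82 mg/L

t_c = [1/(k_r−k_d)] ln[(k_r/k_d)(1 − D₀(k_r−k_d)/(k_d L₀))]
= [1/(1.83−0.372)] ln[(1.83/0.372)(1 − 0.483×1.458/(0.372×33.3))]
= (1/1.458) ln[4.919 × 0.9432] = 0.6859 × ln(4.640) = 0.6859 × 1.535 = 1.053 d.
D_c = (k_d/k_r) L₀ e^(−k_d t_c) = (0.372/1.83) × 33.3 × e^(−0.372×1.053) = 0.2033 × 33.3 × 0.6760 = 4.576 mg/L.
Minimum DO = C_s − D_c = 10.4 − 4.576 = 5.824 mg/L.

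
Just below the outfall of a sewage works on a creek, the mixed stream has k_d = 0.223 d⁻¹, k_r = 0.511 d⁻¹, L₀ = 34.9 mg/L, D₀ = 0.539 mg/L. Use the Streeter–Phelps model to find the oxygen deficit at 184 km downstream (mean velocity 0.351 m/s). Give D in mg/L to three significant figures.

D ≈ 5.79 mg/L

Travel time t = x/v = 184 km / (0.351 m/s) = 184000 m / 0.351 m/s = 524200 s = 6.067 d.
k_d L₀/(k_r−k_d) = 0.223×34.9/(0.511−0.223) = 7.783/0.2880 = 27.02 mg/L.
e^(−k_d t) = e^(−0.223×6.067) = 0.2585; e^(−k_r t) = e^(−0.511×6.067) = 0.04503.
D = 27.02 × (0.2585 − 0.04503) + 0.539 × 0.04503 = 5.768 + 0.02427 = 5.792 mg/L.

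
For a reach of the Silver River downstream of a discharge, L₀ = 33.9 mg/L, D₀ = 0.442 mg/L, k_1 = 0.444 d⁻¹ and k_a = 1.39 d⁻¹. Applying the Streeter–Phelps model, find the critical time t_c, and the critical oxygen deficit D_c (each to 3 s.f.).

t_c ≈ 1.18 d; D_c ≈ 6.42 mg/L

With k_a/k_1 = 3.131 and 1 − D₀(k_a−k_1)/(k_1 L₀) = 0.9722,
t_c = ln(3.131 × 0.9722) / (1.39 − 0.444) = ln(3.044) / 0.9460 = 1.113/0.9460 = 1.177 d.
L(t_c) = L₀ e^(−k_1 t_c) = 33.9 × 0.5931 = 20.11 mg/L, and at the critical point k_a D_c = k_1 L, so D_c = (0.444/1.39) × 20.11 = 6.422 mg/L.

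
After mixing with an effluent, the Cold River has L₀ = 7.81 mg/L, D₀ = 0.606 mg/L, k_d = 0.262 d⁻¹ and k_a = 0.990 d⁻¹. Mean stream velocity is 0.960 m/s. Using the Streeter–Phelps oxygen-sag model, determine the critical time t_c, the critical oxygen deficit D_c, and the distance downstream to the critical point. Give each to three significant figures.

t_c ≈ 1.49 d; D_c ≈ 1.40 mg/L; x_c ≈ 124 km

At the critical point dD/dt = 0, so k_d L₀ e^(−k_d t) = k_a D. Substituting D(t) from the Streeter–Phelps equation and solving for t gives
t_c = ln[(k_a/k_d)(1 − D₀(k_a−k_d)/(k_d L₀))] / (k_a−k_d).
Here k_a−k_d = 0.7280 d⁻¹ and 1 − D₀(k_a−k_d)/(k_d L₀) = 1 − 0.606×0.7280/(0.262×7.81) = 0.7844, so
t_c = ln(3.779 × 0.7844) / 0.7280 = 1.087 / 0.7280 = 1.492 d.
D_c = (k_d/k_a) L₀ e^(−k_d t_c) = (0.262/0.990) × 7.81 × e^(−0.262×1.492) = 0.2646 × 7.81 × 0.6764 = 1.398 mg/L.
x_c = v t_c = 0.960 m/s × 1.492 d × 86400 s/d = 123800 m ≈ 124 km.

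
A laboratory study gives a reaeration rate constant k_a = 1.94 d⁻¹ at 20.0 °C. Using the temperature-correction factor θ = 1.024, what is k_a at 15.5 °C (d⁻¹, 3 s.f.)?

k_a ≈ 1.74 d⁻¹

k_a(T₂) = k_a(T₁) · θ^(T₂−T₁) = 1.94 × 1.024^(15.5−20.0)
= 1.94 × 1.024^-4.50 = 1.94 × 0.8988 = 1.744 d⁻¹.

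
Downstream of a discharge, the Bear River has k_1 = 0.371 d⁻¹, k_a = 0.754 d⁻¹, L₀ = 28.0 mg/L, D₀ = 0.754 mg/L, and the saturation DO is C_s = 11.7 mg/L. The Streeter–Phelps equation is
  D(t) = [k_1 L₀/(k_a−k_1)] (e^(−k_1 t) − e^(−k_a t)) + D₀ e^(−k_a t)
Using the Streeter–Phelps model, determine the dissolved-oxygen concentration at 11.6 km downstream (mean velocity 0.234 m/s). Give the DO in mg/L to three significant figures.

DO ≈ 6.89 mg/L

Travel time t = x/v = 11.6 km / (0.234 m/s) = 11600 m / 0.234 m/s = 49570 s = 0.5738 d.
k_1 L₀/(k_a−k_1) = 0.371×28.0/(0.754−0.371) = 10.39/0.3830 = 27.12 mg/L.
e^(−k_1 t) = e^(−0.371×0.5738) = 0.8083; e^(−k_a t) = e^(−0.754×0.5738) = 0.6488.
D = 27.12 × (0.8083 − 0.6488) + 0.754 × 0.6488 = 4.325 + 0.4892 = 4.814 mg/L.
DO = C_s − D = 11.7 − 4.814 = 6.886 mg/L.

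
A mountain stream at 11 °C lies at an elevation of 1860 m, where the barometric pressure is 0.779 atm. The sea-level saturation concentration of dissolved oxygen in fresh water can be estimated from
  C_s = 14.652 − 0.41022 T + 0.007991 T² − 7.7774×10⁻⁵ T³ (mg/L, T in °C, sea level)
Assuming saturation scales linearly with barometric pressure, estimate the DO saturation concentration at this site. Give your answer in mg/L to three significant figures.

C_s ≈ 8.57 mg/L

At sea level: C_s = 14.652 − 0.41022×11 + 0.007991×11² − 7.7774×10⁻⁵×11³ = 11.00 mg/L.
Pressure correction: C_s' = 11.00 × 0.779 = 8.571 mg/L.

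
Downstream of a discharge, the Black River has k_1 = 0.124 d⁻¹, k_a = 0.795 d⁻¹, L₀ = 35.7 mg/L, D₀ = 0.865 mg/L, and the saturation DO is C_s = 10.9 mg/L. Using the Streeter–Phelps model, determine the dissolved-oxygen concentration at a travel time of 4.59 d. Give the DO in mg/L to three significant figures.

DO ≈ 7.32 mg/L

k_1 L₀/(k_a−k_1) = 0.124×35.7/(0.795−0.124) = 4.427/0.6710 = 6.597 mg/L.
e^(−k_1 t) = e^(−0.124×4.590) = 0.5660; e^(−k_a t) = e^(−0.795×4.590) = 0.02602.
D = 6.597 × (0.5660 − 0.02602) + 0.865 × 0.02602 = 3.562 + 0.02250 = 3.585 mg/L.
DO = C_s − D = 10.9 − 3.585 = 7.315 mg/L.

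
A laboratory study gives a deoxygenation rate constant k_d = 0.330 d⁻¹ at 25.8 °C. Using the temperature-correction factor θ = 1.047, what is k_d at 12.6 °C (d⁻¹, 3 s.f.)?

k_d(T₂) = k_d(T₁) · θ^(T₂−T₁) = 0.330 × 1.047^(12.6−25.8)
= 0.330 × 1.047^-13.2 = 0.330 × 0.5454 = 0.1800 d⁻¹.

k_d ≈ 0.180 d⁻¹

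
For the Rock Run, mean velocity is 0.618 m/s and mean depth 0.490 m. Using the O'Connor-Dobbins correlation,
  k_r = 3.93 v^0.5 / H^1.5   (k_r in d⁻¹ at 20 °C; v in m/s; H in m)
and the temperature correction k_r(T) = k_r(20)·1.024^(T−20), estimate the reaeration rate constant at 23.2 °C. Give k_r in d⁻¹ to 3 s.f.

k_r ≈ 9.72 d⁻¹

k_r(20) = 3.93 × 0.618^0.5 / 0.490^1.5 = 3.93 × 0.7861 / 0.3430 = 9.007 d⁻¹.
k_r(23.2) = 9.007 × 1.024^(23.2−20) = 9.007 × 1.079 = 9.717 d⁻¹.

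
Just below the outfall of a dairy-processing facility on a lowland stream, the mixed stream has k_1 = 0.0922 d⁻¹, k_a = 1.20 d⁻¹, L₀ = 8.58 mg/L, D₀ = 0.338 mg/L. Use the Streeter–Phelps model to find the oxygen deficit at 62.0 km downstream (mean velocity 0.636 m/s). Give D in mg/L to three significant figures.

Travel time t = x/v = 62.0 km / (0.636 m/s) = 62000 m / 0.636 m/s = 97480 s = 1.128 d.
k_1 L₀/(k_a−k_1) = 0.0922×8.58/(1.20−0.0922) = 0.7911/1.108 = 0.7141 mg/L.
e^(−k_1 t) = e^(−0.0922×1.128) = 0.9012; e^(−k_a t) = e^(−1.20×1.128) = 0.2582.
D = 0.7141 × (0.9012 − 0.2582) + 0.338 × 0.2582 = 0.4592 + 0.08728 = 0.5464 mg/L.

D ≈ 0.546 mg/L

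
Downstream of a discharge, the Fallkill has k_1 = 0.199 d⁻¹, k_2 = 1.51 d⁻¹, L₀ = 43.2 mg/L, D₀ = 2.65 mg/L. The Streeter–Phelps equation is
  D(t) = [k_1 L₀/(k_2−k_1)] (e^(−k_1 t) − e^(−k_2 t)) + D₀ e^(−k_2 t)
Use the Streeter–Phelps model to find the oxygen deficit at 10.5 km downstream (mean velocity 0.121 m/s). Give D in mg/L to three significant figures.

D ≈ 4.51 mg/L

Travel time t = x/v = 10.5 km / (0.121 m/s) = 10500 m / 0.121 m/s = 86780 s = 1.004 d.
k_1 L₀/(k_2−k_1) = 0.199×43.2/(1.51−0.199) = 8.597/1.311 = 6.557 mg/L.
e^(−k_1 t) = e^(−0.199×1.004) = 0.8188; e^(−k_2 t) = e^(−1.51×1.004) = 0.2195.
D = 6.557 × (0.8188 − 0.2195) + 2.65 × 0.2195 = 3.930 + 0.5816 = 4.512 mg/L.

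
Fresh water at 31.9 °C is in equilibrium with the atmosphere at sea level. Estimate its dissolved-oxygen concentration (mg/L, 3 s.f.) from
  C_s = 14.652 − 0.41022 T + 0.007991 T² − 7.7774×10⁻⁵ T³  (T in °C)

C_s ≈ 7.17 mg/L

C_s = 14.652 − 0.41022×31.9 + 0.007991×31.9² − 7.7774×10⁻⁵×31.9³ = 7.173 mg/L.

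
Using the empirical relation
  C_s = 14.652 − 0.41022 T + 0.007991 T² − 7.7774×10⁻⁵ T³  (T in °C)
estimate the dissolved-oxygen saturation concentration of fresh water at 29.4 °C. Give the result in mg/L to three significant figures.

C_s ≈ 7.52 mg/L

C_s = 14.652 − 0.41022×29.4 + 0.007991×29.4² − 7.7774×10⁻⁵×29.4³ = 7.522 mg/L.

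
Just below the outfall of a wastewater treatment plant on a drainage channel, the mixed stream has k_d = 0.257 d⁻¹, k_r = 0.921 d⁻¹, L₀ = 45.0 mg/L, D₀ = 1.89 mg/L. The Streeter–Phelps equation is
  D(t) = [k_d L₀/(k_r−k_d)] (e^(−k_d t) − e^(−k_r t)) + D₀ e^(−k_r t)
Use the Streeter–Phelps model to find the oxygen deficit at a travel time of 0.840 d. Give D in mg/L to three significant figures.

D ≈ 6.87 mg/L

k_d L₀/(k_r−k_d) = 0.257×45.0/(0.921−0.257) = 11.56/0.6640 = 17.42 mg/L.
e^(−k_d t) = e^(−0.257×0.8400) = 0.8058; e^(−k_r t) = e^(−0.921×0.8400) = 0.4613.
D = 17.42 × (0.8058 − 0.4613) + 1.89 × 0.4613 = 6.000 + 0.8719 = 6.872 mg/L.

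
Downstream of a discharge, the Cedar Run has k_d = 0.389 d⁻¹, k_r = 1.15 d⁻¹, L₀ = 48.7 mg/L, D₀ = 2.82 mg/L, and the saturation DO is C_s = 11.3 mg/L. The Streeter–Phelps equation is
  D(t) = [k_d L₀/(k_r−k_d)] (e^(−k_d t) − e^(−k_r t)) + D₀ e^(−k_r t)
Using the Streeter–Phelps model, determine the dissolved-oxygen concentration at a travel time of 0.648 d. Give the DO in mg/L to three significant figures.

k_d L₀/(k_r−k_d) = 0.389×48.7/(1.15−0.389) = 18.94/0.7610 = 24.89 mg/L.
e^(−k_d t) = e^(−0.389×0.6480) = 0.7772; e^(−k_r t) = e^(−1.15×0.6480) = 0.4746.
D = 24.89 × (0.7772 − 0.4746) + 2.82 × 0.4746 = 7.532 + 1.338 = 8.870 mg/L.
DO = C_s − D = 11.3 − 8.870 = 2.430 mg/L.

DO ≈ 2.43 mg/L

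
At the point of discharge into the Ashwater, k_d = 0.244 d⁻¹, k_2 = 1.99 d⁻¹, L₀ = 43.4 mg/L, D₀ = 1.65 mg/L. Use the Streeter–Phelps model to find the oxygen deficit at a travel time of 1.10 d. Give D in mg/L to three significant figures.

D ≈ 4.14 mg/L

k_d L₀/(k_2−k_d) = 0.244×43.4/(1.99−0.244) = 10.59/1.746 = 6.065 mg/L.
e^(−k_d t) = e^(−0.244×1.100) = 0.7646; e^(−k_2 t) = e^(−1.99×1.100) = 0.1120.
D = 6.065 × (0.7646 − 0.1120) + 1.65 × 0.1120 = 3.958 + 0.1848 = 4.143 mg/L.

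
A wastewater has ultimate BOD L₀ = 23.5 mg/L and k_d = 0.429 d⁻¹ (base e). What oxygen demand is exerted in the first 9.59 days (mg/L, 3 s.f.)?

y ≈ 23.1 mg/L

y_t = L₀(1 − e^(−k_d t)) = 23.5 × (1 − e^(−0.429×9.59))
= 23.5 × (1 − 0.01634) = 23.5 × 0.9837 = 23.12 mg/L.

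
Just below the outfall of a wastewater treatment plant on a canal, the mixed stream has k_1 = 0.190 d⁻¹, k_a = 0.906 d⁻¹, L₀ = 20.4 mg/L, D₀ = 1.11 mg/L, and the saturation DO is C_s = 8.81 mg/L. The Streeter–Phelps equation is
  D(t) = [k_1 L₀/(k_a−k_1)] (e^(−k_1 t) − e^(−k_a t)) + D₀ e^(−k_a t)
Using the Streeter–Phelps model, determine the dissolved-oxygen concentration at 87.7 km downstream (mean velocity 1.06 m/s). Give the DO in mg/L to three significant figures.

DO ≈ 6.10 mg/L

Travel time t = x/v = 87.7 km / (1.06 m/s) = 87700 m / 1.06 m/s = 82740 s = 0.9576 d.
k_1 L₀/(k_a−k_1) = 0.190×20.4/(0.906−0.190) = 3.876/0.7160 = 5.413 mg/L.
e^(−k_1 t) = e^(−0.190×0.9576) = 0.8336; e^(−k_a t) = e^(−0.906×0.9576) = 0.4200.
D = 5.413 × (0.8336 − 0.4200) + 1.11 × 0.4200 = 2.239 + 0.4662 = 2.706 mg/L.
DO = C_s − D = 8.81 − 2.706 = 6.104 mg/L.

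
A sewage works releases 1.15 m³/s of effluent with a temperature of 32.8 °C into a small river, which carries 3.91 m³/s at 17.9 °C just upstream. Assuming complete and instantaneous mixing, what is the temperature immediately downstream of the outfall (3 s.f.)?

21.3 °C

Flow-weighted mixing: C = (Q_r C_r + Q_w C_w)/(Q_r + Q_w)
= (3.91×17.9 + 1.15×32.8)/(3.91 + 1.15) = 107.7/5.060 = 21.29 °C.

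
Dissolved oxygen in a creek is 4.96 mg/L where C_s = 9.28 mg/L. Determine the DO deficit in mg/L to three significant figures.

D ≈ 4.32 mg/L

D = C_s − C = 9.28 − 4.96 = 4.32 mg/L.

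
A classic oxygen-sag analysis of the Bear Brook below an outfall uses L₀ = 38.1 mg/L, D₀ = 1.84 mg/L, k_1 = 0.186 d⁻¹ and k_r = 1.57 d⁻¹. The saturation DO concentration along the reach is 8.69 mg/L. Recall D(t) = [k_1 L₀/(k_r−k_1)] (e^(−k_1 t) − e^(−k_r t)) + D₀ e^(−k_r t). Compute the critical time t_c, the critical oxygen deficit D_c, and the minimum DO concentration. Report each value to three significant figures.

t_c = [1/(k_r−k_1)] ln[(k_r/k_1)(1 − D₀(k_r−k_1)/(k_1 L₀))]
= [1/(1.57−0.186)] ln[(1.57/0.186)(1 − 1.84×1.384/(0.186×38.1))]
= (1/1.384) ln[8.441 × 0.6407] = 0.7225 × ln(5.408) = 0.7225 × 1.688 = 1.220 d.
D_c = (k_1/k_r) L₀ e^(−k_1 t_c) = (0.186/1.57) × 38.1 × e^(−0.186×1.220) = 0.1185 × 38.1 × 0.7971 = 3.598 mg/L.
Minimum DO = C_s − D_c = 8.69 − 3.598 = 5.092 mg/L.

t_c ≈ 1.22 d; D_c ≈ 3.60 mg/L; min DO ≈ 5.09 mg/L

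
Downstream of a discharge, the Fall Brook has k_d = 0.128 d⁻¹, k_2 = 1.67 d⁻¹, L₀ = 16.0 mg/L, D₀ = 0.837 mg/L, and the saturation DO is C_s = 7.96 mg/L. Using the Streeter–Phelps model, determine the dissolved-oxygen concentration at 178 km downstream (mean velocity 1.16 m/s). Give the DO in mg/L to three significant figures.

Travel time t = x/v = 178 km / (1.16 m/s) = 178000 m / 1.16 m/s = 153400 s = 1.776 d.
k_d L₀/(k_2−k_d) = 0.128×16.0/(1.67−0.128) = 2.048/1.542 = 1.328 mg/L.
e^(−k_d t) = e^(−0.128×1.776) = 0.7967; e^(−k_2 t) = e^(−1.67×1.776) = 0.05151.
D = 1.328 × (0.7967 − 0.05151) + 0.837 × 0.05151 = 0.9897 + 0.04311 = 1.033 mg/L.
DO = C_s − D = 7.96 − 1.033 = 6.927 mg/L.

DO ≈ 6.93 mg/L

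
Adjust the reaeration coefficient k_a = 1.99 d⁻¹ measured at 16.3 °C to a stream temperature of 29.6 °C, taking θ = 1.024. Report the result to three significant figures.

k_a ≈ 2.73 d⁻¹

k_a(T₂) = k_a(T₁) · θ^(T₂−T₁) = 1.99 × 1.024^(29.6−16.3)
= 1.99 × 1.024^13.3 = 1.99 × 1.371 = 2.728 d⁻¹.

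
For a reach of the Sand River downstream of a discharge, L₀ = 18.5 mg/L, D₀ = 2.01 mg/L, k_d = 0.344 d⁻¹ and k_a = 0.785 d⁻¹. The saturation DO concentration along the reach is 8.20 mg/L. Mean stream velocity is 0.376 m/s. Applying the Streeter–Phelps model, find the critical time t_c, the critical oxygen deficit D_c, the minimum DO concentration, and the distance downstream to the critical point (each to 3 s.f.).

t_c ≈ 1.53 d; D_c ≈ 4.79 mg/L; min DO ≈ 3.41 mg/L; x_c ≈ 49.7 km

t_c = [1/(k_a−k_d)] ln[(k_a/k_d)(1 − D₀(k_a−k_d)/(k_d L₀))]
= [1/(0.785−0.344)] ln[(0.785/0.344)(1 − 2.01×0.4410/(0.344×18.5))]
= (1/0.4410) ln[2.282 × 0.8607] = 2.268 × ln(1.964) = 2.268 × 0.6751 = 1.531 d.
D_c = (k_d/k_a) L₀ e^(−k_d t_c) = (0.344/0.785) × 18.5 × e^(−0.344×1.531) = 0.4382 × 18.5 × 0.5906 = 4.788 mg/L.
Minimum DO = C_s − D_c = 8.20 − 4.788 = 3.412 mg/L.
x_c = v t_c = 0.376 m/s × 1.531 d × 86400 s/d = 49730 m ≈ 49.7 km.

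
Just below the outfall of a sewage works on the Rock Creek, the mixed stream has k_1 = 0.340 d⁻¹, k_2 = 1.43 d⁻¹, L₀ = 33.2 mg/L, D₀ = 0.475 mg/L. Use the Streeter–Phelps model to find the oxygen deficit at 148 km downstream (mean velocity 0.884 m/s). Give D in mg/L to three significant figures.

Travel time t = x/v = 148 km / (0.884 m/s) = 148000 m / 0.884 m/s = 167400 s = 1.938 d.
k_1 L₀/(k_2−k_1) = 0.340×33.2/(1.43−0.340) = 11.29/1.090 = 10.36 mg/L.
e^(−k_1 t) = e^(−0.340×1.938) = 0.5175; e^(−k_2 t) = e^(−1.43×1.938) = 0.06260.
D = 10.36 × (0.5175 − 0.06260) + 0.475 × 0.06260 = 4.710 + 0.02974 = 4.740 mg/L.

D ≈ 4.74 mg/L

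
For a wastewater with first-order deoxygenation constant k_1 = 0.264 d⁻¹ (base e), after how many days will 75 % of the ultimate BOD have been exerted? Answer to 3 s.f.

t ≈ 5.25 d

y/L₀ = 1 − e^(−k_1 t) = 0.75 ⇒ e^(−k_1 t) = 0.250
t = −ln(0.250) / 0.264 = 1.386 / 0.264 = 5.251 d.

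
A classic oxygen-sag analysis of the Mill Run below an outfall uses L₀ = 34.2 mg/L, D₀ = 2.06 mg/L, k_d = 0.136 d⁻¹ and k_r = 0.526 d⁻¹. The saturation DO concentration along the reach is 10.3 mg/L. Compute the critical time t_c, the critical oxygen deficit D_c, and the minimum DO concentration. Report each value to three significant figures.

With k_r/k_d = 3.868 and 1 − D₀(k_r−k_d)/(k_d L₀) = 0.8273,
t_c = ln(3.868 × 0.8273) / (0.526 − 0.136) = ln(3.200) / 0.3900 = 1.163/0.3900 = 2.982 d.
L(t_c) = L₀ e^(−k_d t_c) = 34.2 × 0.6666 = 22.80 mg/L, and at the critical point k_r D_c = k_d L, so D_c = (0.136/0.526) × 22.80 = 5.894 mg/L.
Minimum DO = C_s − D_c = 10.3 − 5.894 = 4.406 mg/L.

t_c ≈ 2.98 d; D_c ≈ 5.89 mg/L; min DO ≈ 4.41 mg/L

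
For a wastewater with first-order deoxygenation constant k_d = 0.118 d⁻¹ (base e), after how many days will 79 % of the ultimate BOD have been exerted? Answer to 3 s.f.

y/L₀ = 1 − e^(−k_d t) = 0.79 ⇒ e^(−k_d t) = 0.210
t = −ln(0.210) / 0.118 = 1.561 / 0.118 = 13.23 d.

t ≈ 13.2 d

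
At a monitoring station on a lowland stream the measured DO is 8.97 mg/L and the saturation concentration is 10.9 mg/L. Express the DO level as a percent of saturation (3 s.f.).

82.3 % saturation

% saturation = C/C_s × 100 = 8.97/10.9 × 100 = 82.3 %.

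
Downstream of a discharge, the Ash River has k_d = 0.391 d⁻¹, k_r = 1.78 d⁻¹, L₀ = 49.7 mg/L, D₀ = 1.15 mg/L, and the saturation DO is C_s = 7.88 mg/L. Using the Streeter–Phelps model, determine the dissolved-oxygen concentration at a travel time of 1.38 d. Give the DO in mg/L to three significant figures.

DO ≈ 0.825 mg/L

k_d L₀/(k_r−k_d) = 0.391×49.7/(1.78−0.391) = 19.43/1.389 = 13.99 mg/L.
e^(−k_d t) = e^(−0.391×1.380) = 0.5830; e^(−k_r t) = e^(−1.78×1.380) = 0.08574.
D = 13.99 × (0.5830 − 0.08574) + 1.15 × 0.08574 = 6.957 + 0.09860 = 7.055 mg/L.
DO = C_s − D = 7.88 − 7.055 = 0.8247 mg/L.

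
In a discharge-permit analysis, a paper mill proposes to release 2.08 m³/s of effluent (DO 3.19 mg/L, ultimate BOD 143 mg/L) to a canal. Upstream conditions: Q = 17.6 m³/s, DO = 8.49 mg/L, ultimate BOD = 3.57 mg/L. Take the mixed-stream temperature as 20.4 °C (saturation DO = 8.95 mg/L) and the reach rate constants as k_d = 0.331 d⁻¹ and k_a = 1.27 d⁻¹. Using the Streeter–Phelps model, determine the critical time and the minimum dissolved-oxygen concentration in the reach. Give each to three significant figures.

Mixed DO = (17.6×8.49 + 2.08×3.19)/(17.6+2.08) = 156.1/19.68 = 7.930 mg/L.
Mixed L₀ = (17.6×3.57 + 2.08×143)/(19.68) = 360.3/19.68 = 18.31 mg/L.
Initial deficit D₀ = C_s − DO₀ = 8.95 − 7.930 = 1.020 mg/L.
t_c = (1/0.9390) ln[(1.27/0.331)(1 − 1.020×0.9390/(0.331×18.31))] = 1.065 × ln(3.230) = 1.249 d.
D_c = (0.331/1.27) × 18.31 × e^(−0.331×1.249) = 0.2606 × 18.31 × 0.6614 = 3.156 mg/L.
Minimum DO = 8.95 − 3.156 = 5.794 mg/L.

t_c ≈ 1.25 d; minimum DO ≈ 5.79 mg/L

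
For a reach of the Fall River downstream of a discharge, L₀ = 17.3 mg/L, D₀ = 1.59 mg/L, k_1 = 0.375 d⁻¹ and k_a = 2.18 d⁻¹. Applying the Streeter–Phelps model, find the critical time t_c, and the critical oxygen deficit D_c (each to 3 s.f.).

t_c = [1/(k_a−k_1)] ln[(k_a/k_1)(1 − D₀(k_a−k_1)/(k_1 L₀))]
= [1/(2.18−0.375)] ln[(2.18/0.375)(1 − 1.59×1.805/(0.375×17.3))]
= (1/1.805) ln[5.813 × 0.5576] = 0.5540 × ln(3.242) = 0.5540 × 1.176 = 0.6516 d.
L(t_c) = L₀ e^(−k_1 t_c) = 17.3 × 0.7832 = 13.55 mg/L, and at the critical point k_a D_c = k_1 L, so D_c = (0.375/2.18) × 13.55 = 2.331 mg/L.

t_c ≈ 0.652 d; D_c ≈ 2.33 mg/L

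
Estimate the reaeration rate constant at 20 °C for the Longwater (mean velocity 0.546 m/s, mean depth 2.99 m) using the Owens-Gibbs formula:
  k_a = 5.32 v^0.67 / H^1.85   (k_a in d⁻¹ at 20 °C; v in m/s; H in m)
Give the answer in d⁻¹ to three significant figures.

k_a = 5.32 × 0.546^0.67 / 2.99^1.85 = 5.32 × 0.6667 / 7.586 = 0.4676 d⁻¹.

k_a ≈ 0.468 d⁻¹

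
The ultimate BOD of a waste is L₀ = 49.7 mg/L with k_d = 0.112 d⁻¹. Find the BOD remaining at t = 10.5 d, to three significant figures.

L_t = L₀ e^(−k_d t) = 49.7 × e^(−0.112×10.5) = 49.7 × 0.3085 = 15.33 mg/L.

L ≈ 15.3 mg/L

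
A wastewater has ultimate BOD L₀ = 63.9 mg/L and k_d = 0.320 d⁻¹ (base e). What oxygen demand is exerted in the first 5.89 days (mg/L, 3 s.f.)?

y_t = L₀(1 − e^(−k_d t)) = 63.9 × (1 − e^(−0.320×5.89))
= 63.9 × (1 − 0.1519) = 63.9 × 0.8481 = 54.20 mg/L.

y ≈ 54.2 mg/L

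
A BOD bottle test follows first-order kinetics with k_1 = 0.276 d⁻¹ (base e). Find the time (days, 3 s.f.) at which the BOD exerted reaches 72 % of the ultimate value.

t ≈ 4.61 d

y/L₀ = 1 − e^(−k_1 t) = 0.72 ⇒ e^(−k_1 t) = 0.280
t = −ln(0.280) / 0.276 = 1.273 / 0.276 = 4.612 d.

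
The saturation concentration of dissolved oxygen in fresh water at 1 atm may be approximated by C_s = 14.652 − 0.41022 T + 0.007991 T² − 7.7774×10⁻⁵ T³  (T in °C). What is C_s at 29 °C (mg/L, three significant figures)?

C_s ≈ 7.58 mg/L

C_s = 14.652 − 0.41022×29 + 0.007991×29² − 7.7774×10⁻⁵×29³ = 7.579 mg/L.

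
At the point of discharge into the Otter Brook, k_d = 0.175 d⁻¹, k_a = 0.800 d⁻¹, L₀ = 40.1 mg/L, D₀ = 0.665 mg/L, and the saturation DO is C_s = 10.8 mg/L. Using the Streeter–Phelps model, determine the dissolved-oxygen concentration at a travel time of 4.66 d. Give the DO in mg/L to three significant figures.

DO ≈ 6.09 mg/L

k_d L₀/(k_a−k_d) = 0.175×40.1/(0.800−0.175) = 7.018/0.6250 = 11.23 mg/L.
e^(−k_d t) = e^(−0.175×4.660) = 0.4424; e^(−k_a t) = e^(−0.800×4.660) = 0.02404.
D = 11.23 × (0.4424 − 0.02404) + 0.665 × 0.02404 = 4.698 + 0.01599 = 4.714 mg/L.
DO = C_s − D = 10.8 − 4.714 = 6.086 mg/L.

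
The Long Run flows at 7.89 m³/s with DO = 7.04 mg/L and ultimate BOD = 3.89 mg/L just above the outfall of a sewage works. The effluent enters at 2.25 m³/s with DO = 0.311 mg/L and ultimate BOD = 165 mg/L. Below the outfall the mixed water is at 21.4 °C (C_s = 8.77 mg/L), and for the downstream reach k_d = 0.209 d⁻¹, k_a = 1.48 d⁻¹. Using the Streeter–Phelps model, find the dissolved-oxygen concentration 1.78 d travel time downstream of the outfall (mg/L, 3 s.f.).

Mixed DO = (7.89×7.04 + 2.25×0.311)/(7.89+2.25) = 56.25/10.14 = 5.547 mg/L.
Mixed L₀ = (7.89×3.89 + 2.25×165)/(10.14) = 401.9/10.14 = 39.64 mg/L.
Initial deficit D₀ = C_s − DO₀ = 8.77 − 5.547 = 3.223 mg/L.
D(1.78) = [0.209×39.64/(1.48−0.209)](e^(−0.209×1.78) − e^(−1.48×1.78)) + 3.223 e^(−1.48×1.78)
= 6.518 × (0.6893 − 0.07176) + 3.223 × 0.07176 = 4.257 mg/L.
DO = 8.77 − 4.257 = 4.513 mg/L.

DO ≈ 4.51 mg/L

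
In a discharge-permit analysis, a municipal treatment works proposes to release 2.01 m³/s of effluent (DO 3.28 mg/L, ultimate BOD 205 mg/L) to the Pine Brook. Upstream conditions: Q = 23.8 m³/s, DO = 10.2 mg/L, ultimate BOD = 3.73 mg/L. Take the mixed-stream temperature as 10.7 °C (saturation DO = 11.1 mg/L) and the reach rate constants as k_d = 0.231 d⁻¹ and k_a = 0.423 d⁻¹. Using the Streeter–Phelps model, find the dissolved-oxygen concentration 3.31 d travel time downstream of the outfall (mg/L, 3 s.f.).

Mixed DO = (23.8×10.2 + 2.01×3.28)/(23.8+2.01) = 249.4/25.81 = 9.661 mg/L.
Mixed L₀ = (23.8×3.73 + 2.01×205)/(25.81) = 500.8/25.81 = 19.40 mg/L.
Initial deficit D₀ = C_s − DO₀ = 11.1 − 9.661 = 1.439 mg/L.
D(3.31) = [0.231×19.40/(0.423−0.231)](e^(−0.231×3.31) − e^(−0.423×3.31)) + 1.439 e^(−0.423×3.31)
= 23.35 × (0.4655 − 0.2466) + 1.439 × 0.2466 = 5.466 mg/L.
DO = 11.1 − 5.466 = 5.634 mg/L.

DO ≈ 5.63 mg/L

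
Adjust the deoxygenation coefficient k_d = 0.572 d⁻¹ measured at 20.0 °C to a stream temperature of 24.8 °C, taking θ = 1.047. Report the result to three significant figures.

k_d ≈ 0.713 d⁻¹

k_d(T₂) = k_d(T₁) · θ^(T₂−T₁) = 0.572 × 1.047^(24.8−20.0)
= 0.572 × 1.047^4.80 = 0.572 × 1.247 = 0.7131 d⁻¹.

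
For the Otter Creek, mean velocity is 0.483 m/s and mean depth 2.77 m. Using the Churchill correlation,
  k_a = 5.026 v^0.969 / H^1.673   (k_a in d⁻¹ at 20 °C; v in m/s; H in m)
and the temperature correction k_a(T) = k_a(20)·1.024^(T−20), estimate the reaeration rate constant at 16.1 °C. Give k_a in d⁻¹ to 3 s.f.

k_a(20) = 5.026 × 0.483^0.969 / 2.77^1.673 = 5.026 × 0.4940 / 5.499 = 0.4515 d⁻¹.
k_a(16.1) = 0.4515 × 1.024^(16.1−20) = 0.4515 × 0.9117 = 0.4117 d⁻¹.

k_a ≈ 0.412 d⁻¹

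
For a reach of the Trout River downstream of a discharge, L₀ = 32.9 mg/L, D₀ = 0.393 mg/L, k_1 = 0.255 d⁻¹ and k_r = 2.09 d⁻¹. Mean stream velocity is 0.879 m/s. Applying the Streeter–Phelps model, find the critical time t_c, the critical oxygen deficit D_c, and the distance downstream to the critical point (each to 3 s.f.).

t_c = [1/(k_r−k_1)] ln[(k_r/k_1)(1 − D₀(k_r−k_1)/(k_1 L₀))]
= [1/(2.09−0.255)] ln[(2.09/0.255)(1 − 0.393×1.835/(0.255×32.9))]
= (1/1.835) ln[8.196 × 0.9140] = 0.5450 × ln(7.492) = 0.5450 × 2.014 = 1.097 d.
L(t_c) = L₀ e^(−k_1 t_c) = 32.9 × 0.7559 = 24.87 mg/L, and at the critical point k_r D_c = k_1 L, so D_c = (0.255/2.09) × 24.87 = 3.034 mg/L.
x_c = v t_c = 0.879 m/s × 1.097 d × 86400 s/d = 83340 m ≈ 83.3 km.

t_c ≈ 1.10 d; D_c ≈ 3.03 mg/L; x_c ≈ 83.3 km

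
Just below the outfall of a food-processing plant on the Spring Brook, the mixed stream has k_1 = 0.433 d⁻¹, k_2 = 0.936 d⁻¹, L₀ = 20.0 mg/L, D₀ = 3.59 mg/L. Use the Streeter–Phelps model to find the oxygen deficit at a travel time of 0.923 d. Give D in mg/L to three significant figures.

D ≈ 5.80 mg/L

k_1 L₀/(k_2−k_1) = 0.433×20.0/(0.936−0.433) = 8.660/0.5030 = 17.22 mg/L.
e^(−k_1 t) = e^(−0.433×0.9230) = 0.6705; e^(−k_2 t) = e^(−0.936×0.9230) = 0.4215.
D = 17.22 × (0.6705 − 0.4215) + 3.59 × 0.4215 = 4.288 + 1.513 = 5.801 mg/L.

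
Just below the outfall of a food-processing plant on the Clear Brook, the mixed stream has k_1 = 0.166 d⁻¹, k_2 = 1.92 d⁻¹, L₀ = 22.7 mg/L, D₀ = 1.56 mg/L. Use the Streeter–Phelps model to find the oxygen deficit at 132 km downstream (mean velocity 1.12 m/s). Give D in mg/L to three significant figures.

Travel time t = x/v = 132 km / (1.12 m/s) = 132000 m / 1.12 m/s = 117900 s = 1.364 d.
k_1 L₀/(k_2−k_1) = 0.166×22.7/(1.92−0.166) = 3.768/1.754 = 2.148 mg/L.
e^(−k_1 t) = e^(−0.166×1.364) = 0.7974; e^(−k_2 t) = e^(−1.92×1.364) = 0.07287.
D = 2.148 × (0.7974 − 0.07287) + 1.56 × 0.07287 = 1.556 + 0.1137 = 1.670 mg/L.

D ≈ 1.67 mg/L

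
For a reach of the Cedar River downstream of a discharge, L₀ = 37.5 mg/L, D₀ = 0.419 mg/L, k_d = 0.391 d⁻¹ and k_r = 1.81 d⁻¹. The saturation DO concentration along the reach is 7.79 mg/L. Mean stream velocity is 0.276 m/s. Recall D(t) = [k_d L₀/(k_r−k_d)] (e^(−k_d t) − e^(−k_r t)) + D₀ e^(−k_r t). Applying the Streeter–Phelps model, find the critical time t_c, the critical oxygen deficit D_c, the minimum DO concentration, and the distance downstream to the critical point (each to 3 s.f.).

t_c ≈ 1.05 d; D_c ≈ 5.37 mg/L; min DO ≈ 2.42 mg/L; x_c ≈ 25.1 km

With k_r/k_d = 4.629 and 1 − D₀(k_r−k_d)/(k_d L₀) = 0.9595,
t_c = ln(4.629 × 0.9595) / (1.81 − 0.391) = ln(4.441) / 1.419 = 1.491/1.419 = 1.051 d.
D_c = (k_d/k_r) L₀ e^(−k_d t_c) = (0.391/1.81) × 37.5 × e^(−0.391×1.051) = 0.2160 × 37.5 × 0.6631 = 5.372 mg/L.
Minimum DO = C_s − D_c = 7.79 − 5.372 = 2.418 mg/L.
x_c = v t_c = 0.276 m/s × 1.051 d × 86400 s/d = 25060 m ≈ 25.1 km.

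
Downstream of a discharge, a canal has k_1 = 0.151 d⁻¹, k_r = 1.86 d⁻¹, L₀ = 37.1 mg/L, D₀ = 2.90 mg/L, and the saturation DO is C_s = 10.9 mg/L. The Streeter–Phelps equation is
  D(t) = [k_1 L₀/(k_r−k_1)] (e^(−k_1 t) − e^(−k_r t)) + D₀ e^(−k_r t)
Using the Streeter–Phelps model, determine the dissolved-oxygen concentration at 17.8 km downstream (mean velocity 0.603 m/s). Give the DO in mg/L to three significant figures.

DO ≈ 7.99 mg/L

Travel time t = x/v = 17.8 km / (0.603 m/s) = 17800 m / 0.603 m/s = 29520 s = 0.3417 d.
k_1 L₀/(k_r−k_1) = 0.151×37.1/(1.86−0.151) = 5.602/1.709 = 3.278 mg/L.
e^(−k_1 t) = e^(−0.151×0.3417) = 0.9497; e^(−k_r t) = e^(−1.86×0.3417) = 0.5297.
D = 3.278 × (0.9497 − 0.5297) + 2.90 × 0.5297 = 1.377 + 1.536 = 2.913 mg/L.
DO = C_s − D = 10.9 − 2.913 = 7.987 mg/L.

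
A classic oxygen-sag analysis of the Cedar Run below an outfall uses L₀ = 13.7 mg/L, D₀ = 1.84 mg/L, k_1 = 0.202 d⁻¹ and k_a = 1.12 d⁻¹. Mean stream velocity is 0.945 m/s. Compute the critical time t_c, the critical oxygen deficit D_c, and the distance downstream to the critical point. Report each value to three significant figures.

With k_a/k_1 = 5.545 and 1 − D₀(k_a−k_1)/(k_1 L₀) = 0.3896,
t_c = ln(5.545 × 0.3896) / (1.12 − 0.202) = ln(2.160) / 0.9180 = 0.7703/0.9180 = 0.8391 d.
L(t_c) = L₀ e^(−k_1 t_c) = 13.7 × 0.8441 = 11.56 mg/L, and at the critical point k_a D_c = k_1 L, so D_c = (0.202/1.12) × 11.56 = 2.086 mg/L.
x_c = v t_c = 0.945 m/s × 0.8391 d × 86400 s/d = 68510 m ≈ 68.5 km.

t_c ≈ 0.839 d; D_c ≈ 2.09 mg/L; x_c ≈ 68.5 km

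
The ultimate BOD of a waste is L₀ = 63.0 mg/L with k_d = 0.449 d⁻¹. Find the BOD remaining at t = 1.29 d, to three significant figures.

L_t = L₀ e^(−k_d t) = 63.0 × e^(−0.449×1.29) = 63.0 × 0.5603 = 35.30 mg/L.

L ≈ 35.3 mg/L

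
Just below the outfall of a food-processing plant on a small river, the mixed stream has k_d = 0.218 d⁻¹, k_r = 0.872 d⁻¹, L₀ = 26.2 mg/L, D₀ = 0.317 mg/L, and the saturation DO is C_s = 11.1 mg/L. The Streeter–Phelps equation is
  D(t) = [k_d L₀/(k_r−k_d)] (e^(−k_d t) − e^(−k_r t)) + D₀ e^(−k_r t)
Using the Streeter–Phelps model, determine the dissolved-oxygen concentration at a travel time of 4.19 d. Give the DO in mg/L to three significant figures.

DO ≈ 7.81 mg/L

k_d L₀/(k_r−k_d) = 0.218×26.2/(0.872−0.218) = 5.712/0.6540 = 8.733 mg/L.
e^(−k_d t) = e^(−0.218×4.190) = 0.4011; e^(−k_r t) = e^(−0.872×4.190) = 0.02590.
D = 8.733 × (0.4011 − 0.02590) + 0.317 × 0.02590 = 3.277 + 0.008209 = 3.285 mg/L.
DO = C_s − D = 11.1 − 3.285 = 7.815 mg/L.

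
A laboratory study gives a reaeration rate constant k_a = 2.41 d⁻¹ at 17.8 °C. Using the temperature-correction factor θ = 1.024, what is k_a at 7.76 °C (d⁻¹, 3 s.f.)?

k_a(T₂) = k_a(T₁) · θ^(T₂−T₁) = 2.41 × 1.024^(7.76−17.8)
= 2.41 × 1.024^-10.0 = 2.41 × 0.7881 = 1.899 d⁻¹.

k_a ≈ 1.90 d⁻¹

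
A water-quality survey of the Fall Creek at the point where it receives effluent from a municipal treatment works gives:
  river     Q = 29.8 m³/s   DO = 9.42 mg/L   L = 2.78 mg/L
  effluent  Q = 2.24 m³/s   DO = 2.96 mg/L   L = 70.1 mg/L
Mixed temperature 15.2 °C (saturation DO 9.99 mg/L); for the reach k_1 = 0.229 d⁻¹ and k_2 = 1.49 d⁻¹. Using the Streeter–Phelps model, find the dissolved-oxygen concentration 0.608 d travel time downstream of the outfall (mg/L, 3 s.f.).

Mixed DO = (29.8×9.42 + 2.24×2.96)/(29.8+2.24) = 287.3/32.04 = 8.968 mg/L.
Mixed L₀ = (29.8×2.78 + 2.24×70.1)/(32.04) = 239.9/32.04 = 7.487 mg/L.
Initial deficit D₀ = C_s − DO₀ = 9.99 − 8.968 = 1.022 mg/L.
D(0.608) = [0.229×7.487/(1.49−0.229)](e^(−0.229×0.608) − e^(−1.49×0.608)) + 1.022 e^(−1.49×0.608)
= 1.360 × (0.8700 − 0.4042) + 1.022 × 0.4042 = 1.046 mg/L.
DO = 9.99 − 1.046 = 8.944 mg/L.

DO ≈ 8.94 mg/L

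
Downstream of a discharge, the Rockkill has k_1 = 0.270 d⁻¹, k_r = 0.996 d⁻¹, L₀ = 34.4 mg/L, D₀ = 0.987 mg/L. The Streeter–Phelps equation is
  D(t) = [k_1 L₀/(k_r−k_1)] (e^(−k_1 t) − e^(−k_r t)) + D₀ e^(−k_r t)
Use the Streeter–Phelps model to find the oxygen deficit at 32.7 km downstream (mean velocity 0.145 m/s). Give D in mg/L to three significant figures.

D ≈ 5.45 mg/L

Travel time t = x/v = 32.7 km / (0.145 m/s) = 32700 m / 0.145 m/s = 225500 s = 2.610 d.
k_1 L₀/(k_r−k_1) = 0.270×34.4/(0.996−0.270) = 9.288/0.7260 = 12.79 mg/L.
e^(−k_1 t) = e^(−0.270×2.610) = 0.4942; e^(−k_r t) = e^(−0.996×2.610) = 0.07429.
D = 12.79 × (0.4942 − 0.07429) + 0.987 × 0.07429 = 5.372 + 0.07333 = 5.446 mg/L.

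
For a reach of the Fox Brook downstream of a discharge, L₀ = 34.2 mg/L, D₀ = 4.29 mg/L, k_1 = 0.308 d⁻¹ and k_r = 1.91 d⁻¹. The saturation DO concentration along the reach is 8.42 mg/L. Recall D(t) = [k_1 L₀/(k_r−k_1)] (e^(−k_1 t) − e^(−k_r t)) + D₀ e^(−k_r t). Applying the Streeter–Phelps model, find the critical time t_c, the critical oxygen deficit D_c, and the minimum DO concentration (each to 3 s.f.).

At the critical point dD/dt = 0, so k_1 L₀ e^(−k_1 t) = k_r D. Substituting D(t) from the Streeter–Phelps equation and solving for t gives
t_c = ln[(k_r/k_1)(1 − D₀(k_r−k_1)/(k_1 L₀))] / (k_r−k_1).
Here k_r−k_1 = 1.602 d⁻¹ and 1 − D₀(k_r−k_1)/(k_1 L₀) = 1 − 4.29×1.602/(0.308×34.2) = 0.3476, so
t_c = ln(6.201 × 0.3476) / 1.602 = 0.7679 / 1.602 = 0.4794 d.
D_c = (k_1/k_r) L₀ e^(−k_1 t_c) = (0.308/1.91) × 34.2 × e^(−0.308×0.4794) = 0.1613 × 34.2 × 0.8627 = 4.758 mg/L.
Minimum DO = C_s − D_c = 8.42 − 4.758 = 3.662 mg/L.

t_c ≈ 0.479 d; D_c ≈ 4.76 mg/L; min DO ≈ 3.66 mg/L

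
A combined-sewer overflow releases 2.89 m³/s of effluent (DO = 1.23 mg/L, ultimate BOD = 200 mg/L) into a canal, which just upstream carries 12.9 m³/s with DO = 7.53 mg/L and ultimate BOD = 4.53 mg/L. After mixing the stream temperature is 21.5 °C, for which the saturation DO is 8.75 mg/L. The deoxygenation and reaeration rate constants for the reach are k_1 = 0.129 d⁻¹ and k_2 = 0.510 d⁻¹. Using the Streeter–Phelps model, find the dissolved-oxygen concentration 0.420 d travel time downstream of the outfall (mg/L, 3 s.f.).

DO ≈ 4.92 mg/L

Mixed DO = (12.9×7.53 + 2.89×1.23)/(12.9+2.89) = 100.7/15.79 = 6.377 mg/L.
Mixed L₀ = (12.9×4.53 + 2.89×200)/(15.79) = 636.4/15.79 = 40.31 mg/L.
Initial deficit D₀ = C_s − DO₀ = 8.75 − 6.377 = 2.373 mg/L.
D(0.420) = [0.129×40.31/(0.510−0.129)](e^(−0.129×0.420) − e^(−0.510×0.420)) + 2.373 e^(−0.510×0.420)
= 13.65 × (0.9473 − 0.8072) + 2.373 × 0.8072 = 3.827 mg/L.
DO = 8.75 − 3.827 = 4.923 mg/L.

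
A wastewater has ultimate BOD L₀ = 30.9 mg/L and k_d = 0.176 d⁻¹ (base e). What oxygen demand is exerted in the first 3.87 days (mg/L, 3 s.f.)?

y_t = L₀(1 − e^(−k_d t)) = 30.9 × (1 − e^(−0.176×3.87))
= 30.9 × (1 − 0.5060) = 30.9 × 0.4940 = 15.26 mg/L.

y ≈ 15.3 mg/L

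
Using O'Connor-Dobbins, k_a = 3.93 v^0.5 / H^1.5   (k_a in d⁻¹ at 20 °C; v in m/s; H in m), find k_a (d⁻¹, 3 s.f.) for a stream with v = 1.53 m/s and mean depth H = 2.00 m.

k_a = 3.93 × 1.53^0.5 / 2.00^1.5 = 3.93 × 1.237 / 2.828 = 1.719 d⁻¹.

k_a ≈ 1.72 d⁻¹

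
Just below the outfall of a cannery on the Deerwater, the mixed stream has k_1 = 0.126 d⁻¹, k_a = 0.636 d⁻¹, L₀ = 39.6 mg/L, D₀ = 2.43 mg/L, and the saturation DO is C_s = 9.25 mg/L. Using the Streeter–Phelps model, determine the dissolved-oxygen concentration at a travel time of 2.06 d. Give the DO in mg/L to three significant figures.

DO ≈ 3.69 mg/L

k_1 L₀/(k_a−k_1) = 0.126×39.6/(0.636−0.126) = 4.990/0.5100 = 9.784 mg/L.
e^(−k_1 t) = e^(−0.126×2.060) = 0.7714; e^(−k_a t) = e^(−0.636×2.060) = 0.2698.
D = 9.784 × (0.7714 − 0.2698) + 2.43 × 0.2698 = 4.908 + 0.6556 = 5.563 mg/L.
DO = C_s − D = 9.25 − 5.563 = 3.687 mg/L.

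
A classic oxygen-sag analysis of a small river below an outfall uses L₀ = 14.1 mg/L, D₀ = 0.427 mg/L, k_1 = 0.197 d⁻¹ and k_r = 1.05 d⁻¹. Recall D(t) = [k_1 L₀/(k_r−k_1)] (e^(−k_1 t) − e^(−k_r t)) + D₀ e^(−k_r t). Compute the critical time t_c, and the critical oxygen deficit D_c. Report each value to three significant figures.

t_c ≈ 1.80 d; D_c ≈ 1.86 mg/L

t_c = [1/(k_r−k_1)] ln[(k_r/k_1)(1 − D₀(k_r−k_1)/(k_1 L₀))]
= [1/(1.05−0.197)] ln[(1.05/0.197)(1 − 0.427×0.8530/(0.197×14.1))]
= (1/0.8530) ln[5.330 × 0.8689] = 1.172 × ln(4.631) = 1.172 × 1.533 = 1.797 d.
D_c = (k_1/k_r) L₀ e^(−k_1 t_c) = (0.197/1.05) × 14.1 × e^(−0.197×1.797) = 0.1876 × 14.1 × 0.7019 = 1.857 mg/L.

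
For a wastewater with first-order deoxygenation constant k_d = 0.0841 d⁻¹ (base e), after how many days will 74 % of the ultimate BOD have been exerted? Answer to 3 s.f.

t ≈ 16.0 d

y/L₀ = 1 − e^(−k_d t) = 0.74 ⇒ e^(−k_d t) = 0.260
t = −ln(0.260) / 0.0841 = 1.347 / 0.0841 = 16.02 d.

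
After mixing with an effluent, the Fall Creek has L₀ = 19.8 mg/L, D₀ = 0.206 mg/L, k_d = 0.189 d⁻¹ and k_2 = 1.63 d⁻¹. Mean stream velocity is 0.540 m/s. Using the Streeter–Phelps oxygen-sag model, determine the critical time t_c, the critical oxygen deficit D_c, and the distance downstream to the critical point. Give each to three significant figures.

t_c ≈ 1.44 d; D_c ≈ 1.75 mg/L; x_c ≈ 67.1 km

t_c = [1/(k_2−k_d)] ln[(k_2/k_d)(1 − D₀(k_2−k_d)/(k_d L₀))]
= [1/(1.63−0.189)] ln[(1.63/0.189)(1 − 0.206×1.441/(0.189×19.8))]
= (1/1.441) ln[8.624 × 0.9207] = 0.6940 × ln(7.940) = 0.6940 × 2.072 = 1.438 d.
L(t_c) = L₀ e^(−k_d t_c) = 19.8 × 0.7620 = 15.09 mg/L, and at the critical point k_2 D_c = k_d L, so D_c = (0.189/1.63) × 15.09 = 1.750 mg/L.
x_c = v t_c = 0.540 m/s × 1.438 d × 86400 s/d = 67080 m ≈ 67.1 km.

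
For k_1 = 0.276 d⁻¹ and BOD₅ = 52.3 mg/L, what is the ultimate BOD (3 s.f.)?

L₀ ≈ 69.9 mg/L

BOD₅ = L₀(1 − e^(−5k_1)) ⇒ L₀ = BOD₅ / (1 − e^(−5×0.276))
= 52.3 / (1 − 0.2516) = 52.3 / 0.7484 = 69.88 mg/L.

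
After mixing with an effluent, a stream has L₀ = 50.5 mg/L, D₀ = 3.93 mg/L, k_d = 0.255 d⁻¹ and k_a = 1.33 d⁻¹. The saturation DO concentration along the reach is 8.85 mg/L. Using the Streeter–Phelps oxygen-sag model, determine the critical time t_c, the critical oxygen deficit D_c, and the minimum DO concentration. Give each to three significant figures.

t_c ≈ 1.17 d; D_c ≈ 7.19 mg/L; min DO ≈ 1.66 mg/L

With k_a/k_d = 5.216 and 1 − D₀(k_a−k_d)/(k_d L₀) = 0.6719,
t_c = ln(5.216 × 0.6719) / (1.33 − 0.255) = ln(3.505) / 1.075 = 1.254/1.075 = 1.167 d.
L(t_c) = L₀ e^(−k_d t_c) = 50.5 × 0.7427 = 37.51 mg/L, and at the critical point k_a D_c = k_d L, so D_c = (0.255/1.33) × 37.51 = 7.191 mg/L.
Minimum DO = C_s − D_c = 8.85 − 7.191 = 1.659 mg/L.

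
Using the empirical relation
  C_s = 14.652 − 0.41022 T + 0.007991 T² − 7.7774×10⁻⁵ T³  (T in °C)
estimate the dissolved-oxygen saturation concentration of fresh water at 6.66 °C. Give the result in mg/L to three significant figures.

C_s ≈ 12.3 mg/L

C_s = 14.652 − 0.41022×6.66 + 0.007991×6.66² − 7.7774×10⁻⁵×6.66³ = 12.25 mg/L.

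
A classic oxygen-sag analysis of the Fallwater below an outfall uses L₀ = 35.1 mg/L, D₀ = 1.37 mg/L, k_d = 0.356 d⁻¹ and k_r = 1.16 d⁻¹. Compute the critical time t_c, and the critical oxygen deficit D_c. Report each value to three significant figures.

t_c ≈ 1.35 d; D_c ≈ 6.65 mg/L

With k_r/k_d = 3.258 and 1 − D₀(k_r−k_d)/(k_d L₀) = 0.9119,
t_c = ln(3.258 × 0.9119) / (1.16 − 0.356) = ln(2.971) / 0.8040 = 1.089/0.8040 = 1.354 d.
D_c = (k_d/k_r) L₀ e^(−k_d t_c) = (0.356/1.16) × 35.1 × e^(−0.356×1.354) = 0.3069 × 35.1 × 0.6174 = 6.651 mg/L.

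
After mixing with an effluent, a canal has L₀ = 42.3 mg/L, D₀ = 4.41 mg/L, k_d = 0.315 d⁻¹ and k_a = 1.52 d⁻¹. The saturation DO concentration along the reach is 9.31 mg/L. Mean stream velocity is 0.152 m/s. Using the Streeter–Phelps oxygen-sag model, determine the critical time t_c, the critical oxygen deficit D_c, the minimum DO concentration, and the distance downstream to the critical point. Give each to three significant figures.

t_c ≈ 0.884 d; D_c ≈ 6.64 mg/L; min DO ≈ 2.67 mg/L; x_c ≈ 11.6 km

With k_a/k_d = 4.825 and 1 − D₀(k_a−k_d)/(k_d L₀) = 0.6012,
t_c = ln(4.825 × 0.6012) / (1.52 − 0.315) = ln(2.901) / 1.205 = 1.065/1.205 = 0.8838 d.
L(t_c) = L₀ e^(−k_d t_c) = 42.3 × 0.7570 = 32.02 mg/L, and at the critical point k_a D_c = k_d L, so D_c = (0.315/1.52) × 32.02 = 6.636 mg/L.
Minimum DO = C_s − D_c = 9.31 − 6.636 = 2.674 mg/L.
x_c = v t_c = 0.152 m/s × 0.8838 d × 86400 s/d = 11610 m ≈ 11.6 km.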